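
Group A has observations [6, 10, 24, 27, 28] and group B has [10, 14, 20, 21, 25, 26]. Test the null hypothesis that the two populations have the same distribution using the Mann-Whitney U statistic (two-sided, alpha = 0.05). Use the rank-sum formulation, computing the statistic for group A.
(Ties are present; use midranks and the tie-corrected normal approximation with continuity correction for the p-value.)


Step 1: Combine and sort all 11 observations; assign midranks.
sorted (value, group): (6,X), (10,X), (10,Y), (14,Y), (20,Y), (21,Y), (24,X), (25,Y), (26,Y), (27,X), (28,X)
ranks: 6->1, 10->2.5, 10->2.5, 14->4, 20->5, 21->6, 24->7, 25->8, 26->9, 27->10, 28->11
Step 2: Rank sum for X: R1 = 1 + 2.5 + 7 + 10 + 11 = 31.5.
Step 3: U_X = R1 - n1(n1+1)/2 = 31.5 - 5*6/2 = 31.5 - 15 = 16.5.
       U_Y = n1*n2 - U_X = 30 - 16.5 = 13.5.
Step 4: Ties are present, so use the tie-corrected normal approximation (with continuity correction) for the p-value.
Step 5: p-value = 0.854805; compare to alpha = 0.05. fail to reject H0.

U_X = 16.5, p = 0.854805, fail to reject H0 at alpha = 0.05.


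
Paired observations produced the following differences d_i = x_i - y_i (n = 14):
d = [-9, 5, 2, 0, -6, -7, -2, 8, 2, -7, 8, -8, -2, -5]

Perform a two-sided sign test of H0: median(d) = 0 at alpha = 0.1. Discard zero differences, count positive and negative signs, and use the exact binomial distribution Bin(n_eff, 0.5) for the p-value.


Step 1: Discard zero differences. Original n = 14; n_eff = number of nonzero differences = 13.
Nonzero differences (with sign): -9, +5, +2, -6, -7, -2, +8, +2, -7, +8, -8, -2, -5
Step 2: Count signs: positive = 5, negative = 8.
Step 3: Under H0: P(positive) = 0.5, so the number of positives S ~ Bin(13, 0.5).
Step 4: Two-sided exact p-value = sum of Bin(13,0.5) probabilities at or below the observed probability = 0.581055.
Step 5: alpha = 0.1. fail to reject H0.

n_eff = 13, pos = 5, neg = 8, p = 0.581055, fail to reject H0.


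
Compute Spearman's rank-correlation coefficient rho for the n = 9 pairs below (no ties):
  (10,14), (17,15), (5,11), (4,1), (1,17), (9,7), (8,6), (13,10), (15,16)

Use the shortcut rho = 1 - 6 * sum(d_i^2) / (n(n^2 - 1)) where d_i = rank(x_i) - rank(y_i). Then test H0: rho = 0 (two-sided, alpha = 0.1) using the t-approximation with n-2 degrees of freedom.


Step 1: Rank x and y separately (midranks; no ties here).
rank(x): 10->6, 17->9, 5->3, 4->2, 1->1, 9->5, 8->4, 13->7, 15->8
rank(y): 14->6, 15->7, 11->5, 1->1, 17->9, 7->3, 6->2, 10->4, 16->8
Step 2: d_i = R_x(i) - R_y(i); compute d_i^2.
  (6-6)^2=0, (9-7)^2=4, (3-5)^2=4, (2-1)^2=1, (1-9)^2=64, (5-3)^2=4, (4-2)^2=4, (7-4)^2=9, (8-8)^2=0
sum(d^2) = 90.
Step 3: rho = 1 - 6*90 / (9*(9^2 - 1)) = 1 - 540/720 = 0.250000.
Step 4: Under H0, t = rho * sqrt((n-2)/(1-rho^2)) = 0.6831 ~ t(7).
Step 5: Two-sided p-value from the t-distribution with 7 df = 0.516490.
Step 6: alpha = 0.1. fail to reject H0.

rho = 0.2500, p = 0.516490, fail to reject H0 at alpha = 0.1.


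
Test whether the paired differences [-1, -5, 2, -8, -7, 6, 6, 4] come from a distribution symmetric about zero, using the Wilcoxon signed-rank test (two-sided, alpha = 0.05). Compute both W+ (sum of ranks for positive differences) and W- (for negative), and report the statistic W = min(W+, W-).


Step 1: Drop any zero differences (none here) and take |d_i|.
|d| = [1, 5, 2, 8, 7, 6, 6, 4]
Step 2: Midrank |d_i| (ties get averaged ranks).
ranks: |1|->1, |5|->4, |2|->2, |8|->8, |7|->7, |6|->5.5, |6|->5.5, |4|->3
Step 3: Attach original signs; sum ranks with positive sign and with negative sign.
W+ = 2 + 5.5 + 5.5 + 3 = 16
W- = 1 + 4 + 8 + 7 = 20
(Check: W+ + W- = 36 should equal n(n+1)/2 = 36.)
Step 4: Test statistic W = min(W+, W-) = 16.
Step 5: Ties in |d|, so use the tie-corrected normal approximation.
        E[W] = n(n+1)/4 = 8*9/4 = 18.
        Tie groups: |d|=6 (t=2); sum(t^3 - t) = 6.
        Var[W] = n(n+1)(2n+1)/24 - sum(t^3-t)/48 = 1224/24 - 6/48 = 50.875.
        z = (W - E[W]) / sqrt(Var[W]) = (16 - 18) / 7.1327 = -0.2804.
        Two-sided p = 2*Phi(z) = 0.779171.
Step 6: alpha = 0.05. fail to reject H0.

W+ = 16, W- = 20, W = min = 16, p = 0.779171, fail to reject H0.


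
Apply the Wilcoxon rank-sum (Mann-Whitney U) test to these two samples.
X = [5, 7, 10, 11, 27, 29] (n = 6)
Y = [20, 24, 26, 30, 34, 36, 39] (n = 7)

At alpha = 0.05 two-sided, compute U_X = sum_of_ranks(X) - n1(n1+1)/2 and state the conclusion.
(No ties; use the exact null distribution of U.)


Step 1: Combine and sort all 13 observations; assign midranks.
sorted (value, group): (5,X), (7,X), (10,X), (11,X), (20,Y), (24,Y), (26,Y), (27,X), (29,X), (30,Y), (34,Y), (36,Y), (39,Y)
ranks: 5->1, 7->2, 10->3, 11->4, 20->5, 24->6, 26->7, 27->8, 29->9, 30->10, 34->11, 36->12, 39->13
Step 2: Rank sum for X: R1 = 1 + 2 + 3 + 4 + 8 + 9 = 27.
Step 3: U_X = R1 - n1(n1+1)/2 = 27 - 6*7/2 = 27 - 21 = 6.
       U_Y = n1*n2 - U_X = 42 - 6 = 36.
Step 4: No ties, so the exact null distribution of U (based on enumerating the C(13,6) = 1716 equally likely rank assignments) gives the two-sided p-value.
Step 5: p-value = 0.034965; compare to alpha = 0.05. reject H0.

U_X = 6, p = 0.034965, reject H0 at alpha = 0.05.


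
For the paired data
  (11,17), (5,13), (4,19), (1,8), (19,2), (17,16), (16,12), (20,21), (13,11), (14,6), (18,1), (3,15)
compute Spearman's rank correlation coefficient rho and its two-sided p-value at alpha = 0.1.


Step 1: Rank x and y separately (midranks; no ties here).
rank(x): 11->5, 5->4, 4->3, 1->1, 19->11, 17->9, 16->8, 20->12, 13->6, 14->7, 18->10, 3->2
rank(y): 17->10, 13->7, 19->11, 8->4, 2->2, 16->9, 12->6, 21->12, 11->5, 6->3, 1->1, 15->8
Step 2: d_i = R_x(i) - R_y(i); compute d_i^2.
  (5-10)^2=25, (4-7)^2=9, (3-11)^2=64, (1-4)^2=9, (11-2)^2=81, (9-9)^2=0, (8-6)^2=4, (12-12)^2=0, (6-5)^2=1, (7-3)^2=16, (10-1)^2=81, (2-8)^2=36
sum(d^2) = 326.
Step 3: rho = 1 - 6*326 / (12*(12^2 - 1)) = 1 - 1956/1716 = -0.139860.
Step 4: Under H0, t = rho * sqrt((n-2)/(1-rho^2)) = -0.4467 ~ t(10).
Step 5: Two-sided p-value from the t-distribution with 10 df = 0.664633.
Step 6: alpha = 0.1. fail to reject H0.

rho = -0.1399, p = 0.664633, fail to reject H0 at alpha = 0.1.


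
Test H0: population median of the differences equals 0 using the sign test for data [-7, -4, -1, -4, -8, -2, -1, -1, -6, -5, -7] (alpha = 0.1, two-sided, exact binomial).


Step 1: Discard zero differences. Original n = 11; n_eff = number of nonzero differences = 11.
Nonzero differences (with sign): -7, -4, -1, -4, -8, -2, -1, -1, -6, -5, -7
Step 2: Count signs: positive = 0, negative = 11.
Step 3: Under H0: P(positive) = 0.5, so the number of positives S ~ Bin(11, 0.5).
Step 4: Two-sided exact p-value = sum of Bin(11,0.5) probabilities at or below the observed probability = 0.000977.
Step 5: alpha = 0.1. reject H0.

n_eff = 11, pos = 0, neg = 11, p = 0.000977, reject H0.


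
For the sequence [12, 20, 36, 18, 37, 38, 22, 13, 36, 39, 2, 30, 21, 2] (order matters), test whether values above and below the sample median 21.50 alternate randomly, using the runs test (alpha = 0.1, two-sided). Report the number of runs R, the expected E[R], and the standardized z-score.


Step 1: Compute median = 21.50; label A = above, B = below.
Labels in order: BBABAAABAABABB  (n_A = 7, n_B = 7)
Step 2: Count runs R = 9.
Step 3: Under H0 (random ordering), E[R] = 2*n_A*n_B/(n_A+n_B) + 1 = 2*7*7/14 + 1 = 8.0000.
        Var[R] = 2*n_A*n_B*(2*n_A*n_B - n_A - n_B) / ((n_A+n_B)^2 * (n_A+n_B-1)) = 8232/2548 = 3.2308.
        SD[R] = 1.7974.
Step 4: Continuity-corrected z = (R - 0.5 - E[R]) / SD[R] = (9 - 0.5 - 8.0000) / 1.7974 = 0.2782.
Step 5: Two-sided p-value via normal approximation = 2*(1 - Phi(|z|)) = 0.780879.
Step 6: alpha = 0.1. fail to reject H0.

R = 9, z = 0.2782, p = 0.780879, fail to reject H0.


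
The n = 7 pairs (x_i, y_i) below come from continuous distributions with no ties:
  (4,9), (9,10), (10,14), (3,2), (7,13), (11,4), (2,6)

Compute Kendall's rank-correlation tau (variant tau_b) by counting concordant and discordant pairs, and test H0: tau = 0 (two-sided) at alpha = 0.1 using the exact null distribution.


Step 1: Enumerate the 21 unordered pairs (i,j) with i<j and classify each by sign(x_j-x_i) * sign(y_j-y_i).
  (1,2):dx=+5,dy=+1->C; (1,3):dx=+6,dy=+5->C; (1,4):dx=-1,dy=-7->C; (1,5):dx=+3,dy=+4->C
  (1,6):dx=+7,dy=-5->D; (1,7):dx=-2,dy=-3->C; (2,3):dx=+1,dy=+4->C; (2,4):dx=-6,dy=-8->C
  (2,5):dx=-2,dy=+3->D; (2,6):dx=+2,dy=-6->D; (2,7):dx=-7,dy=-4->C; (3,4):dx=-7,dy=-12->C
  (3,5):dx=-3,dy=-1->C; (3,6):dx=+1,dy=-10->D; (3,7):dx=-8,dy=-8->C; (4,5):dx=+4,dy=+11->C
  (4,6):dx=+8,dy=+2->C; (4,7):dx=-1,dy=+4->D; (5,6):dx=+4,dy=-9->D; (5,7):dx=-5,dy=-7->C
  (6,7):dx=-9,dy=+2->D
Step 2: C = 14, D = 7, total pairs = 21.
Step 3: tau = (C - D)/(n(n-1)/2) = (14 - 7)/21 = 0.333333.
Step 4: Exact two-sided p-value (enumerate n! = 5040 permutations of y under H0): p = 0.381349.
Step 5: alpha = 0.1. fail to reject H0.

tau_b = 0.3333 (C=14, D=7), p = 0.381349, fail to reject H0.


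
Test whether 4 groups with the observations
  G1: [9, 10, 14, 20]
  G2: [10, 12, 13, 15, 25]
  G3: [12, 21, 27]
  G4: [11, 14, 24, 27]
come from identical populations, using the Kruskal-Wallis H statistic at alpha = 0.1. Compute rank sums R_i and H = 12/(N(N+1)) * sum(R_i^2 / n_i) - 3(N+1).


Step 1: Combine all N = 16 observations and assign midranks.
sorted (value, group, rank): (9,G1,1), (10,G1,2.5), (10,G2,2.5), (11,G4,4), (12,G2,5.5), (12,G3,5.5), (13,G2,7), (14,G1,8.5), (14,G4,8.5), (15,G2,10), (20,G1,11), (21,G3,12), (24,G4,13), (25,G2,14), (27,G3,15.5), (27,G4,15.5)
Step 2: Sum ranks within each group.
R_1 = 23 (n_1 = 4)
R_2 = 39 (n_2 = 5)
R_3 = 33 (n_3 = 3)
R_4 = 41 (n_4 = 4)
Step 3: H = 12/(N(N+1)) * sum(R_i^2/n_i) - 3(N+1)
     = 12/(16*17) * (23^2/4 + 39^2/5 + 33^2/3 + 41^2/4) - 3*17
     = 0.044118 * 1219.7 - 51
     = 2.810294.
Step 4: Ties present; correction factor C = 1 - 24/(16^3 - 16) = 0.994118. Corrected H = 2.810294 / 0.994118 = 2.826923.
Step 5: Under H0, H ~ chi^2(3); p-value = 0.419087.
Step 6: alpha = 0.1. fail to reject H0.

H = 2.8269, df = 3, p = 0.419087, fail to reject H0.


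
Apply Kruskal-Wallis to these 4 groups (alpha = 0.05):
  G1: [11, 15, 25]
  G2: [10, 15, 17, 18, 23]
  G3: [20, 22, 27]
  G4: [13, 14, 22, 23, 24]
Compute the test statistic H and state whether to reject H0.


Step 1: Combine all N = 16 observations and assign midranks.
sorted (value, group, rank): (10,G2,1), (11,G1,2), (13,G4,3), (14,G4,4), (15,G1,5.5), (15,G2,5.5), (17,G2,7), (18,G2,8), (20,G3,9), (22,G3,10.5), (22,G4,10.5), (23,G2,12.5), (23,G4,12.5), (24,G4,14), (25,G1,15), (27,G3,16)
Step 2: Sum ranks within each group.
R_1 = 22.5 (n_1 = 3)
R_2 = 34 (n_2 = 5)
R_3 = 35.5 (n_3 = 3)
R_4 = 44 (n_4 = 5)
Step 3: H = 12/(N(N+1)) * sum(R_i^2/n_i) - 3(N+1)
     = 12/(16*17) * (22.5^2/3 + 34^2/5 + 35.5^2/3 + 44^2/5) - 3*17
     = 0.044118 * 1207.23 - 51
     = 2.260294.
Step 4: Ties present; correction factor C = 1 - 18/(16^3 - 16) = 0.995588. Corrected H = 2.260294 / 0.995588 = 2.270310.
Step 5: Under H0, H ~ chi^2(3); p-value = 0.518233.
Step 6: alpha = 0.05. fail to reject H0.

H = 2.2703, df = 3, p = 0.518233, fail to reject H0.


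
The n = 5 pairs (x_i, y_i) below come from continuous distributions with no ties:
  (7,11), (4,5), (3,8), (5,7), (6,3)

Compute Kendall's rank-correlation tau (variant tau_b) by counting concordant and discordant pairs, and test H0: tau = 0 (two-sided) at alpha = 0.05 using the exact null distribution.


Step 1: Enumerate the 10 unordered pairs (i,j) with i<j and classify each by sign(x_j-x_i) * sign(y_j-y_i).
  (1,2):dx=-3,dy=-6->C; (1,3):dx=-4,dy=-3->C; (1,4):dx=-2,dy=-4->C; (1,5):dx=-1,dy=-8->C
  (2,3):dx=-1,dy=+3->D; (2,4):dx=+1,dy=+2->C; (2,5):dx=+2,dy=-2->D; (3,4):dx=+2,dy=-1->D
  (3,5):dx=+3,dy=-5->D; (4,5):dx=+1,dy=-4->D
Step 2: C = 5, D = 5, total pairs = 10.
Step 3: tau = (C - D)/(n(n-1)/2) = (5 - 5)/10 = 0.000000.
Step 4: Exact two-sided p-value (enumerate n! = 120 permutations of y under H0): p = 1.000000.
Step 5: alpha = 0.05. fail to reject H0.

tau_b = 0.0000 (C=5, D=5), p = 1.000000, fail to reject H0.


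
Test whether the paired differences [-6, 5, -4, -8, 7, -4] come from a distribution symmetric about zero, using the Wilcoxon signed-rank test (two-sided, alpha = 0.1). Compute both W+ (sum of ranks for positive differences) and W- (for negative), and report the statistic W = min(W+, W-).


Step 1: Drop any zero differences (none here) and take |d_i|.
|d| = [6, 5, 4, 8, 7, 4]
Step 2: Midrank |d_i| (ties get averaged ranks).
ranks: |6|->4, |5|->3, |4|->1.5, |8|->6, |7|->5, |4|->1.5
Step 3: Attach original signs; sum ranks with positive sign and with negative sign.
W+ = 3 + 5 = 8
W- = 4 + 1.5 + 6 + 1.5 = 13
(Check: W+ + W- = 21 should equal n(n+1)/2 = 21.)
Step 4: Test statistic W = min(W+, W-) = 8.
Step 5: Ties in |d|, so use the tie-corrected normal approximation.
        E[W] = n(n+1)/4 = 6*7/4 = 10.5.
        Tie groups: |d|=4 (t=2); sum(t^3 - t) = 6.
        Var[W] = n(n+1)(2n+1)/24 - sum(t^3-t)/48 = 546/24 - 6/48 = 22.625.
        z = (W - E[W]) / sqrt(Var[W]) = (8 - 10.5) / 4.7566 = -0.5256.
        Two-sided p = 2*Phi(z) = 0.599174.
Step 6: alpha = 0.1. fail to reject H0.

W+ = 8, W- = 13, W = min = 8, p = 0.599174, fail to reject H0.


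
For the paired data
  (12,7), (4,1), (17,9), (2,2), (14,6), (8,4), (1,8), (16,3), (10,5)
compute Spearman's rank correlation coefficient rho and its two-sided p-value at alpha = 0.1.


Step 1: Rank x and y separately (midranks; no ties here).
rank(x): 12->6, 4->3, 17->9, 2->2, 14->7, 8->4, 1->1, 16->8, 10->5
rank(y): 7->7, 1->1, 9->9, 2->2, 6->6, 4->4, 8->8, 3->3, 5->5
Step 2: d_i = R_x(i) - R_y(i); compute d_i^2.
  (6-7)^2=1, (3-1)^2=4, (9-9)^2=0, (2-2)^2=0, (7-6)^2=1, (4-4)^2=0, (1-8)^2=49, (8-3)^2=25, (5-5)^2=0
sum(d^2) = 80.
Step 3: rho = 1 - 6*80 / (9*(9^2 - 1)) = 1 - 480/720 = 0.333333.
Step 4: Under H0, t = rho * sqrt((n-2)/(1-rho^2)) = 0.9354 ~ t(7).
Step 5: Two-sided p-value from the t-distribution with 7 df = 0.380713.
Step 6: alpha = 0.1. fail to reject H0.

rho = 0.3333, p = 0.380713, fail to reject H0 at alpha = 0.1.


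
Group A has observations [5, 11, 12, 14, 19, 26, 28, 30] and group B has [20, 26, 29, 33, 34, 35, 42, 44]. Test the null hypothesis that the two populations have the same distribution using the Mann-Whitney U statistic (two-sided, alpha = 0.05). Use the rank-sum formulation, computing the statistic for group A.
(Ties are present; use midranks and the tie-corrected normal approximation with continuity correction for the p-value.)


Step 1: Combine and sort all 16 observations; assign midranks.
sorted (value, group): (5,X), (11,X), (12,X), (14,X), (19,X), (20,Y), (26,X), (26,Y), (28,X), (29,Y), (30,X), (33,Y), (34,Y), (35,Y), (42,Y), (44,Y)
ranks: 5->1, 11->2, 12->3, 14->4, 19->5, 20->6, 26->7.5, 26->7.5, 28->9, 29->10, 30->11, 33->12, 34->13, 35->14, 42->15, 44->16
Step 2: Rank sum for X: R1 = 1 + 2 + 3 + 4 + 5 + 7.5 + 9 + 11 = 42.5.
Step 3: U_X = R1 - n1(n1+1)/2 = 42.5 - 8*9/2 = 42.5 - 36 = 6.5.
       U_Y = n1*n2 - U_X = 64 - 6.5 = 57.5.
Step 4: Ties are present, so use the tie-corrected normal approximation (with continuity correction) for the p-value.
Step 5: p-value = 0.008603; compare to alpha = 0.05. reject H0.

U_X = 6.5, p = 0.008603, reject H0 at alpha = 0.05.


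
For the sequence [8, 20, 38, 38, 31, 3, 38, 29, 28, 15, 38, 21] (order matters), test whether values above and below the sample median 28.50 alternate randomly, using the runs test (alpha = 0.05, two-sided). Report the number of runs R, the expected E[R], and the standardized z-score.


Step 1: Compute median = 28.50; label A = above, B = below.
Labels in order: BBAAABAABBAB  (n_A = 6, n_B = 6)
Step 2: Count runs R = 7.
Step 3: Under H0 (random ordering), E[R] = 2*n_A*n_B/(n_A+n_B) + 1 = 2*6*6/12 + 1 = 7.0000.
        Var[R] = 2*n_A*n_B*(2*n_A*n_B - n_A - n_B) / ((n_A+n_B)^2 * (n_A+n_B-1)) = 4320/1584 = 2.7273.
        SD[R] = 1.6514.
Step 4: R = E[R], so z = 0 with no continuity correction.
Step 5: Two-sided p-value via normal approximation = 2*(1 - Phi(|z|)) = 1.000000.
Step 6: alpha = 0.05. fail to reject H0.

R = 7, z = 0.0000, p = 1.000000, fail to reject H0.


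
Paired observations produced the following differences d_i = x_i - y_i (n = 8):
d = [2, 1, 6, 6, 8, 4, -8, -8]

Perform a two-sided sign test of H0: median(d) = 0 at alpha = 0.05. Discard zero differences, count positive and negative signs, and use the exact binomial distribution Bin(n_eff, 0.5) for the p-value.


Step 1: Discard zero differences. Original n = 8; n_eff = number of nonzero differences = 8.
Nonzero differences (with sign): +2, +1, +6, +6, +8, +4, -8, -8
Step 2: Count signs: positive = 6, negative = 2.
Step 3: Under H0: P(positive) = 0.5, so the number of positives S ~ Bin(8, 0.5).
Step 4: Two-sided exact p-value = sum of Bin(8,0.5) probabilities at or below the observed probability = 0.289062.
Step 5: alpha = 0.05. fail to reject H0.

n_eff = 8, pos = 6, neg = 2, p = 0.289062, fail to reject H0.


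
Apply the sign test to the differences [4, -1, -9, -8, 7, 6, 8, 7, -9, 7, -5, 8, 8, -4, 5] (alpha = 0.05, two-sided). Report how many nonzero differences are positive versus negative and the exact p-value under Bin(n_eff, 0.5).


Step 1: Discard zero differences. Original n = 15; n_eff = number of nonzero differences = 15.
Nonzero differences (with sign): +4, -1, -9, -8, +7, +6, +8, +7, -9, +7, -5, +8, +8, -4, +5
Step 2: Count signs: positive = 9, negative = 6.
Step 3: Under H0: P(positive) = 0.5, so the number of positives S ~ Bin(15, 0.5).
Step 4: Two-sided exact p-value = sum of Bin(15,0.5) probabilities at or below the observed probability = 0.607239.
Step 5: alpha = 0.05. fail to reject H0.

n_eff = 15, pos = 9, neg = 6, p = 0.607239, fail to reject H0.


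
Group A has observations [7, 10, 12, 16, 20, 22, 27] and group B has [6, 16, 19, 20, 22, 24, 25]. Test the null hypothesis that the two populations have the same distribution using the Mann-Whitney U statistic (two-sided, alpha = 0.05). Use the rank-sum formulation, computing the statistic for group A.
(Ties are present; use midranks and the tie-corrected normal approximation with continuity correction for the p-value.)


Step 1: Combine and sort all 14 observations; assign midranks.
sorted (value, group): (6,Y), (7,X), (10,X), (12,X), (16,X), (16,Y), (19,Y), (20,X), (20,Y), (22,X), (22,Y), (24,Y), (25,Y), (27,X)
ranks: 6->1, 7->2, 10->3, 12->4, 16->5.5, 16->5.5, 19->7, 20->8.5, 20->8.5, 22->10.5, 22->10.5, 24->12, 25->13, 27->14
Step 2: Rank sum for X: R1 = 2 + 3 + 4 + 5.5 + 8.5 + 10.5 + 14 = 47.5.
Step 3: U_X = R1 - n1(n1+1)/2 = 47.5 - 7*8/2 = 47.5 - 28 = 19.5.
       U_Y = n1*n2 - U_X = 49 - 19.5 = 29.5.
Step 4: Ties are present, so use the tie-corrected normal approximation (with continuity correction) for the p-value.
Step 5: p-value = 0.564011; compare to alpha = 0.05. fail to reject H0.

U_X = 19.5, p = 0.564011, fail to reject H0 at alpha = 0.05.


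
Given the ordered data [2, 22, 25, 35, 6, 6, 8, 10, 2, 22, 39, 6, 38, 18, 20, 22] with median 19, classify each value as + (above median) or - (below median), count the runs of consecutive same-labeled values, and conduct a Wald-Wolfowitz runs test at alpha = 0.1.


Step 1: Compute median = 19; label A = above, B = below.
Labels in order: BAAABBBBBAABABAA  (n_A = 8, n_B = 8)
Step 2: Count runs R = 8.
Step 3: Under H0 (random ordering), E[R] = 2*n_A*n_B/(n_A+n_B) + 1 = 2*8*8/16 + 1 = 9.0000.
        Var[R] = 2*n_A*n_B*(2*n_A*n_B - n_A - n_B) / ((n_A+n_B)^2 * (n_A+n_B-1)) = 14336/3840 = 3.7333.
        SD[R] = 1.9322.
Step 4: Continuity-corrected z = (R + 0.5 - E[R]) / SD[R] = (8 + 0.5 - 9.0000) / 1.9322 = -0.2588.
Step 5: Two-sided p-value via normal approximation = 2*(1 - Phi(|z|)) = 0.795809.
Step 6: alpha = 0.1. fail to reject H0.

R = 8, z = -0.2588, p = 0.795809, fail to reject H0.


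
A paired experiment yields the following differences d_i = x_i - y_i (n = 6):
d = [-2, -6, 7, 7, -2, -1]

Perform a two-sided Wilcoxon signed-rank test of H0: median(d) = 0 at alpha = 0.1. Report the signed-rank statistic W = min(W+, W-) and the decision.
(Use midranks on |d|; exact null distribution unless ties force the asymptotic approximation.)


Step 1: Drop any zero differences (none here) and take |d_i|.
|d| = [2, 6, 7, 7, 2, 1]
Step 2: Midrank |d_i| (ties get averaged ranks).
ranks: |2|->2.5, |6|->4, |7|->5.5, |7|->5.5, |2|->2.5, |1|->1
Step 3: Attach original signs; sum ranks with positive sign and with negative sign.
W+ = 5.5 + 5.5 = 11
W- = 2.5 + 4 + 2.5 + 1 = 10
(Check: W+ + W- = 21 should equal n(n+1)/2 = 21.)
Step 4: Test statistic W = min(W+, W-) = 10.
Step 5: Ties in |d|, so use the tie-corrected normal approximation.
        E[W] = n(n+1)/4 = 6*7/4 = 10.5.
        Tie groups: |d|=2 (t=2), |d|=7 (t=2); sum(t^3 - t) = 12.
        Var[W] = n(n+1)(2n+1)/24 - sum(t^3-t)/48 = 546/24 - 12/48 = 22.5.
        z = (W - E[W]) / sqrt(Var[W]) = (10 - 10.5) / 4.7434 = -0.1054.
        Two-sided p = 2*Phi(z) = 0.916051.
Step 6: alpha = 0.1. fail to reject H0.

W+ = 11, W- = 10, W = min = 10, p = 0.916051, fail to reject H0.


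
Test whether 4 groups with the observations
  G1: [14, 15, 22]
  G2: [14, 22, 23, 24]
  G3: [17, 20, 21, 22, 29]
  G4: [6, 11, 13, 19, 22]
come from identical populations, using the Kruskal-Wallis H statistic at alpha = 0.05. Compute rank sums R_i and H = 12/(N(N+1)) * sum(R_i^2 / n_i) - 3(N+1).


Step 1: Combine all N = 17 observations and assign midranks.
sorted (value, group, rank): (6,G4,1), (11,G4,2), (13,G4,3), (14,G1,4.5), (14,G2,4.5), (15,G1,6), (17,G3,7), (19,G4,8), (20,G3,9), (21,G3,10), (22,G1,12.5), (22,G2,12.5), (22,G3,12.5), (22,G4,12.5), (23,G2,15), (24,G2,16), (29,G3,17)
Step 2: Sum ranks within each group.
R_1 = 23 (n_1 = 3)
R_2 = 48 (n_2 = 4)
R_3 = 55.5 (n_3 = 5)
R_4 = 26.5 (n_4 = 5)
Step 3: H = 12/(N(N+1)) * sum(R_i^2/n_i) - 3(N+1)
     = 12/(17*18) * (23^2/3 + 48^2/4 + 55.5^2/5 + 26.5^2/5) - 3*18
     = 0.039216 * 1508.83 - 54
     = 5.169935.
Step 4: Ties present; correction factor C = 1 - 66/(17^3 - 17) = 0.986520. Corrected H = 5.169935 / 0.986520 = 5.240580.
Step 5: Under H0, H ~ chi^2(3); p-value = 0.155005.
Step 6: alpha = 0.05. fail to reject H0.

H = 5.2406, df = 3, p = 0.155005, fail to reject H0.


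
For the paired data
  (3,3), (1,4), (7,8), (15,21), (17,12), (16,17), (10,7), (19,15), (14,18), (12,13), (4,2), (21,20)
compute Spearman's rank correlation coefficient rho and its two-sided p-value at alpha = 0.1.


Step 1: Rank x and y separately (midranks; no ties here).
rank(x): 3->2, 1->1, 7->4, 15->8, 17->10, 16->9, 10->5, 19->11, 14->7, 12->6, 4->3, 21->12
rank(y): 3->2, 4->3, 8->5, 21->12, 12->6, 17->9, 7->4, 15->8, 18->10, 13->7, 2->1, 20->11
Step 2: d_i = R_x(i) - R_y(i); compute d_i^2.
  (2-2)^2=0, (1-3)^2=4, (4-5)^2=1, (8-12)^2=16, (10-6)^2=16, (9-9)^2=0, (5-4)^2=1, (11-8)^2=9, (7-10)^2=9, (6-7)^2=1, (3-1)^2=4, (12-11)^2=1
sum(d^2) = 62.
Step 3: rho = 1 - 6*62 / (12*(12^2 - 1)) = 1 - 372/1716 = 0.783217.
Step 4: Under H0, t = rho * sqrt((n-2)/(1-rho^2)) = 3.9835 ~ t(10).
Step 5: Two-sided p-value from the t-distribution with 10 df = 0.002586.
Step 6: alpha = 0.1. reject H0.

rho = 0.7832, p = 0.002586, reject H0 at alpha = 0.1.


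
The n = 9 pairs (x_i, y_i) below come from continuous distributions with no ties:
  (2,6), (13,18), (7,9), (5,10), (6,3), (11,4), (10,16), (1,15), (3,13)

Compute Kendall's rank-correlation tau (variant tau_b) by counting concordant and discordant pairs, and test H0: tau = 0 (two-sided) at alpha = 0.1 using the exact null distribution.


Step 1: Enumerate the 36 unordered pairs (i,j) with i<j and classify each by sign(x_j-x_i) * sign(y_j-y_i).
  (1,2):dx=+11,dy=+12->C; (1,3):dx=+5,dy=+3->C; (1,4):dx=+3,dy=+4->C; (1,5):dx=+4,dy=-3->D
  (1,6):dx=+9,dy=-2->D; (1,7):dx=+8,dy=+10->C; (1,8):dx=-1,dy=+9->D; (1,9):dx=+1,dy=+7->C
  (2,3):dx=-6,dy=-9->C; (2,4):dx=-8,dy=-8->C; (2,5):dx=-7,dy=-15->C; (2,6):dx=-2,dy=-14->C
  (2,7):dx=-3,dy=-2->C; (2,8):dx=-12,dy=-3->C; (2,9):dx=-10,dy=-5->C; (3,4):dx=-2,dy=+1->D
  (3,5):dx=-1,dy=-6->C; (3,6):dx=+4,dy=-5->D; (3,7):dx=+3,dy=+7->C; (3,8):dx=-6,dy=+6->D
  (3,9):dx=-4,dy=+4->D; (4,5):dx=+1,dy=-7->D; (4,6):dx=+6,dy=-6->D; (4,7):dx=+5,dy=+6->C
  (4,8):dx=-4,dy=+5->D; (4,9):dx=-2,dy=+3->D; (5,6):dx=+5,dy=+1->C; (5,7):dx=+4,dy=+13->C
  (5,8):dx=-5,dy=+12->D; (5,9):dx=-3,dy=+10->D; (6,7):dx=-1,dy=+12->D; (6,8):dx=-10,dy=+11->D
  (6,9):dx=-8,dy=+9->D; (7,8):dx=-9,dy=-1->C; (7,9):dx=-7,dy=-3->C; (8,9):dx=+2,dy=-2->D
Step 2: C = 19, D = 17, total pairs = 36.
Step 3: tau = (C - D)/(n(n-1)/2) = (19 - 17)/36 = 0.055556.
Step 4: Exact two-sided p-value (enumerate n! = 362880 permutations of y under H0): p = 0.919455.
Step 5: alpha = 0.1. fail to reject H0.

tau_b = 0.0556 (C=19, D=17), p = 0.919455, fail to reject H0.


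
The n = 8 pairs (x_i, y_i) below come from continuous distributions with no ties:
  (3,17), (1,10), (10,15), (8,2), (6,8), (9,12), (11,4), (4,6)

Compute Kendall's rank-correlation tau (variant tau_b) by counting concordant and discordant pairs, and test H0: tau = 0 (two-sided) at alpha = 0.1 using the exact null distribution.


Step 1: Enumerate the 28 unordered pairs (i,j) with i<j and classify each by sign(x_j-x_i) * sign(y_j-y_i).
  (1,2):dx=-2,dy=-7->C; (1,3):dx=+7,dy=-2->D; (1,4):dx=+5,dy=-15->D; (1,5):dx=+3,dy=-9->D
  (1,6):dx=+6,dy=-5->D; (1,7):dx=+8,dy=-13->D; (1,8):dx=+1,dy=-11->D; (2,3):dx=+9,dy=+5->C
  (2,4):dx=+7,dy=-8->D; (2,5):dx=+5,dy=-2->D; (2,6):dx=+8,dy=+2->C; (2,7):dx=+10,dy=-6->D
  (2,8):dx=+3,dy=-4->D; (3,4):dx=-2,dy=-13->C; (3,5):dx=-4,dy=-7->C; (3,6):dx=-1,dy=-3->C
  (3,7):dx=+1,dy=-11->D; (3,8):dx=-6,dy=-9->C; (4,5):dx=-2,dy=+6->D; (4,6):dx=+1,dy=+10->C
  (4,7):dx=+3,dy=+2->C; (4,8):dx=-4,dy=+4->D; (5,6):dx=+3,dy=+4->C; (5,7):dx=+5,dy=-4->D
  (5,8):dx=-2,dy=-2->C; (6,7):dx=+2,dy=-8->D; (6,8):dx=-5,dy=-6->C; (7,8):dx=-7,dy=+2->D
Step 2: C = 12, D = 16, total pairs = 28.
Step 3: tau = (C - D)/(n(n-1)/2) = (12 - 16)/28 = -0.142857.
Step 4: Exact two-sided p-value (enumerate n! = 40320 permutations of y under H0): p = 0.719544.
Step 5: alpha = 0.1. fail to reject H0.

tau_b = -0.1429 (C=12, D=16), p = 0.719544, fail to reject H0.


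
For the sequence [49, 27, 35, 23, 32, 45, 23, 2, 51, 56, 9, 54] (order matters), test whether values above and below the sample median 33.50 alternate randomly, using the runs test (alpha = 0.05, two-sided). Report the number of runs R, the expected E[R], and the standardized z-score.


Step 1: Compute median = 33.50; label A = above, B = below.
Labels in order: ABABBABBAABA  (n_A = 6, n_B = 6)
Step 2: Count runs R = 9.
Step 3: Under H0 (random ordering), E[R] = 2*n_A*n_B/(n_A+n_B) + 1 = 2*6*6/12 + 1 = 7.0000.
        Var[R] = 2*n_A*n_B*(2*n_A*n_B - n_A - n_B) / ((n_A+n_B)^2 * (n_A+n_B-1)) = 4320/1584 = 2.7273.
        SD[R] = 1.6514.
Step 4: Continuity-corrected z = (R - 0.5 - E[R]) / SD[R] = (9 - 0.5 - 7.0000) / 1.6514 = 0.9083.
Step 5: Two-sided p-value via normal approximation = 2*(1 - Phi(|z|)) = 0.363722.
Step 6: alpha = 0.05. fail to reject H0.

R = 9, z = 0.9083, p = 0.363722, fail to reject H0.


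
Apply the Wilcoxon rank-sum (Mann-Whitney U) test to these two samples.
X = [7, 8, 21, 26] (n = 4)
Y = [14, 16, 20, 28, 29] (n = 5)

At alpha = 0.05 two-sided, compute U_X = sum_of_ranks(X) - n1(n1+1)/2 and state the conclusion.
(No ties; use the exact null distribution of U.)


Step 1: Combine and sort all 9 observations; assign midranks.
sorted (value, group): (7,X), (8,X), (14,Y), (16,Y), (20,Y), (21,X), (26,X), (28,Y), (29,Y)
ranks: 7->1, 8->2, 14->3, 16->4, 20->5, 21->6, 26->7, 28->8, 29->9
Step 2: Rank sum for X: R1 = 1 + 2 + 6 + 7 = 16.
Step 3: U_X = R1 - n1(n1+1)/2 = 16 - 4*5/2 = 16 - 10 = 6.
       U_Y = n1*n2 - U_X = 20 - 6 = 14.
Step 4: No ties, so the exact null distribution of U (based on enumerating the C(9,4) = 126 equally likely rank assignments) gives the two-sided p-value.
Step 5: p-value = 0.412698; compare to alpha = 0.05. fail to reject H0.

U_X = 6, p = 0.412698, fail to reject H0 at alpha = 0.05.


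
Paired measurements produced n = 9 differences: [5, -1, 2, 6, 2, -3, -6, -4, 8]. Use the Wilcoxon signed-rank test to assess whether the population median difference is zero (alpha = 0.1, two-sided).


Step 1: Drop any zero differences (none here) and take |d_i|.
|d| = [5, 1, 2, 6, 2, 3, 6, 4, 8]
Step 2: Midrank |d_i| (ties get averaged ranks).
ranks: |5|->6, |1|->1, |2|->2.5, |6|->7.5, |2|->2.5, |3|->4, |6|->7.5, |4|->5, |8|->9
Step 3: Attach original signs; sum ranks with positive sign and with negative sign.
W+ = 6 + 2.5 + 7.5 + 2.5 + 9 = 27.5
W- = 1 + 4 + 7.5 + 5 = 17.5
(Check: W+ + W- = 45 should equal n(n+1)/2 = 45.)
Step 4: Test statistic W = min(W+, W-) = 17.5.
Step 5: Ties in |d|, so use the tie-corrected normal approximation.
        E[W] = n(n+1)/4 = 9*10/4 = 22.5.
        Tie groups: |d|=2 (t=2), |d|=6 (t=2); sum(t^3 - t) = 12.
        Var[W] = n(n+1)(2n+1)/24 - sum(t^3-t)/48 = 1710/24 - 12/48 = 71.
        z = (W - E[W]) / sqrt(Var[W]) = (17.5 - 22.5) / 8.4261 = -0.5934.
        Two-sided p = 2*Phi(z) = 0.552920.
Step 6: alpha = 0.1. fail to reject H0.

W+ = 27.5, W- = 17.5, W = min = 17.5, p = 0.552920, fail to reject H0.


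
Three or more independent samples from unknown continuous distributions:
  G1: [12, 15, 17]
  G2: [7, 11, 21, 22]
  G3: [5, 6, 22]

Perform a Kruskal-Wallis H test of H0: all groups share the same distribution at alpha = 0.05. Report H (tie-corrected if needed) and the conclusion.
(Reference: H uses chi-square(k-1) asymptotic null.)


Step 1: Combine all N = 10 observations and assign midranks.
sorted (value, group, rank): (5,G3,1), (6,G3,2), (7,G2,3), (11,G2,4), (12,G1,5), (15,G1,6), (17,G1,7), (21,G2,8), (22,G2,9.5), (22,G3,9.5)
Step 2: Sum ranks within each group.
R_1 = 18 (n_1 = 3)
R_2 = 24.5 (n_2 = 4)
R_3 = 12.5 (n_3 = 3)
Step 3: H = 12/(N(N+1)) * sum(R_i^2/n_i) - 3(N+1)
     = 12/(10*11) * (18^2/3 + 24.5^2/4 + 12.5^2/3) - 3*11
     = 0.109091 * 310.146 - 33
     = 0.834091.
Step 4: Ties present; correction factor C = 1 - 6/(10^3 - 10) = 0.993939. Corrected H = 0.834091 / 0.993939 = 0.839177.
Step 5: Under H0, H ~ chi^2(2); p-value = 0.657317.
Step 6: alpha = 0.05. fail to reject H0.

H = 0.8392, df = 2, p = 0.657317, fail to reject H0.


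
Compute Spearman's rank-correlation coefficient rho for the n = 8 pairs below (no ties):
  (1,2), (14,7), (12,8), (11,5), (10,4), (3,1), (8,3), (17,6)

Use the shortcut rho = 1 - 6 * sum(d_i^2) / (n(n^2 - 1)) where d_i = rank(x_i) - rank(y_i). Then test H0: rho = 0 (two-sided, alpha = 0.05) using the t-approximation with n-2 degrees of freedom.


Step 1: Rank x and y separately (midranks; no ties here).
rank(x): 1->1, 14->7, 12->6, 11->5, 10->4, 3->2, 8->3, 17->8
rank(y): 2->2, 7->7, 8->8, 5->5, 4->4, 1->1, 3->3, 6->6
Step 2: d_i = R_x(i) - R_y(i); compute d_i^2.
  (1-2)^2=1, (7-7)^2=0, (6-8)^2=4, (5-5)^2=0, (4-4)^2=0, (2-1)^2=1, (3-3)^2=0, (8-6)^2=4
sum(d^2) = 10.
Step 3: rho = 1 - 6*10 / (8*(8^2 - 1)) = 1 - 60/504 = 0.880952.
Step 4: Under H0, t = rho * sqrt((n-2)/(1-rho^2)) = 4.5601 ~ t(6).
Step 5: Two-sided p-value from the t-distribution with 6 df = 0.003850.
Step 6: alpha = 0.05. reject H0.

rho = 0.8810, p = 0.003850, reject H0 at alpha = 0.05.


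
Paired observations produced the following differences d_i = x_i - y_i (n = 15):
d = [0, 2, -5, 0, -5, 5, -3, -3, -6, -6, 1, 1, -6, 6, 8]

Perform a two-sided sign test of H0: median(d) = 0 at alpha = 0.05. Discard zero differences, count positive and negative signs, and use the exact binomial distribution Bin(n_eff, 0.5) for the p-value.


Step 1: Discard zero differences. Original n = 15; n_eff = number of nonzero differences = 13.
Nonzero differences (with sign): +2, -5, -5, +5, -3, -3, -6, -6, +1, +1, -6, +6, +8
Step 2: Count signs: positive = 6, negative = 7.
Step 3: Under H0: P(positive) = 0.5, so the number of positives S ~ Bin(13, 0.5).
Step 4: Two-sided exact p-value = sum of Bin(13,0.5) probabilities at or below the observed probability = 1.000000.
Step 5: alpha = 0.05. fail to reject H0.

n_eff = 13, pos = 6, neg = 7, p = 1.000000, fail to reject H0.


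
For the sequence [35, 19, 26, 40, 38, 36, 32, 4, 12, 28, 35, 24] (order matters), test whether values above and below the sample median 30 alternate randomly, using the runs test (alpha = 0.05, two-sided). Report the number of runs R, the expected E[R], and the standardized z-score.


Step 1: Compute median = 30; label A = above, B = below.
Labels in order: ABBAAAABBBAB  (n_A = 6, n_B = 6)
Step 2: Count runs R = 6.
Step 3: Under H0 (random ordering), E[R] = 2*n_A*n_B/(n_A+n_B) + 1 = 2*6*6/12 + 1 = 7.0000.
        Var[R] = 2*n_A*n_B*(2*n_A*n_B - n_A - n_B) / ((n_A+n_B)^2 * (n_A+n_B-1)) = 4320/1584 = 2.7273.
        SD[R] = 1.6514.
Step 4: Continuity-corrected z = (R + 0.5 - E[R]) / SD[R] = (6 + 0.5 - 7.0000) / 1.6514 = -0.3028.
Step 5: Two-sided p-value via normal approximation = 2*(1 - Phi(|z|)) = 0.762069.
Step 6: alpha = 0.05. fail to reject H0.

R = 6, z = -0.3028, p = 0.762069, fail to reject H0.


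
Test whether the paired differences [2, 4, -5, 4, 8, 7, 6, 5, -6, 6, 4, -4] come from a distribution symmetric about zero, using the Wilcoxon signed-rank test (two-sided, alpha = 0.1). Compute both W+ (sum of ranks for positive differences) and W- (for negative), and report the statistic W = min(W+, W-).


Step 1: Drop any zero differences (none here) and take |d_i|.
|d| = [2, 4, 5, 4, 8, 7, 6, 5, 6, 6, 4, 4]
Step 2: Midrank |d_i| (ties get averaged ranks).
ranks: |2|->1, |4|->3.5, |5|->6.5, |4|->3.5, |8|->12, |7|->11, |6|->9, |5|->6.5, |6|->9, |6|->9, |4|->3.5, |4|->3.5
Step 3: Attach original signs; sum ranks with positive sign and with negative sign.
W+ = 1 + 3.5 + 3.5 + 12 + 11 + 9 + 6.5 + 9 + 3.5 = 59
W- = 6.5 + 9 + 3.5 = 19
(Check: W+ + W- = 78 should equal n(n+1)/2 = 78.)
Step 4: Test statistic W = min(W+, W-) = 19.
Step 5: Ties in |d|, so use the tie-corrected normal approximation.
        E[W] = n(n+1)/4 = 12*13/4 = 39.
        Tie groups: |d|=4 (t=4), |d|=5 (t=2), |d|=6 (t=3); sum(t^3 - t) = 90.
        Var[W] = n(n+1)(2n+1)/24 - sum(t^3-t)/48 = 3900/24 - 90/48 = 160.625.
        z = (W - E[W]) / sqrt(Var[W]) = (19 - 39) / 12.6738 = -1.5781.
        Two-sided p = 2*Phi(z) = 0.114552.
Step 6: alpha = 0.1. fail to reject H0.

W+ = 59, W- = 19, W = min = 19, p = 0.114552, fail to reject H0.


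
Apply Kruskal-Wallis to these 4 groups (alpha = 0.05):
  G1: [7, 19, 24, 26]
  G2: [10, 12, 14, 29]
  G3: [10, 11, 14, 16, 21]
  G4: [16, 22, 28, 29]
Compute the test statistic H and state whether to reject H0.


Step 1: Combine all N = 17 observations and assign midranks.
sorted (value, group, rank): (7,G1,1), (10,G2,2.5), (10,G3,2.5), (11,G3,4), (12,G2,5), (14,G2,6.5), (14,G3,6.5), (16,G3,8.5), (16,G4,8.5), (19,G1,10), (21,G3,11), (22,G4,12), (24,G1,13), (26,G1,14), (28,G4,15), (29,G2,16.5), (29,G4,16.5)
Step 2: Sum ranks within each group.
R_1 = 38 (n_1 = 4)
R_2 = 30.5 (n_2 = 4)
R_3 = 32.5 (n_3 = 5)
R_4 = 52 (n_4 = 4)
Step 3: H = 12/(N(N+1)) * sum(R_i^2/n_i) - 3(N+1)
     = 12/(17*18) * (38^2/4 + 30.5^2/4 + 32.5^2/5 + 52^2/4) - 3*18
     = 0.039216 * 1480.81 - 54
     = 4.071078.
Step 4: Ties present; correction factor C = 1 - 24/(17^3 - 17) = 0.995098. Corrected H = 4.071078 / 0.995098 = 4.091133.
Step 5: Under H0, H ~ chi^2(3); p-value = 0.251790.
Step 6: alpha = 0.05. fail to reject H0.

H = 4.0911, df = 3, p = 0.251790, fail to reject H0.


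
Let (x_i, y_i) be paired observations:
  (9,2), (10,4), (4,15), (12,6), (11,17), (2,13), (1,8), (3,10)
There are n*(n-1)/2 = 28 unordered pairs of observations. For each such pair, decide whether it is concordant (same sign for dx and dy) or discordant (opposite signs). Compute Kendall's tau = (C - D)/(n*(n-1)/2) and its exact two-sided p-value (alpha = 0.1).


Step 1: Enumerate the 28 unordered pairs (i,j) with i<j and classify each by sign(x_j-x_i) * sign(y_j-y_i).
  (1,2):dx=+1,dy=+2->C; (1,3):dx=-5,dy=+13->D; (1,4):dx=+3,dy=+4->C; (1,5):dx=+2,dy=+15->C
  (1,6):dx=-7,dy=+11->D; (1,7):dx=-8,dy=+6->D; (1,8):dx=-6,dy=+8->D; (2,3):dx=-6,dy=+11->D
  (2,4):dx=+2,dy=+2->C; (2,5):dx=+1,dy=+13->C; (2,6):dx=-8,dy=+9->D; (2,7):dx=-9,dy=+4->D
  (2,8):dx=-7,dy=+6->D; (3,4):dx=+8,dy=-9->D; (3,5):dx=+7,dy=+2->C; (3,6):dx=-2,dy=-2->C
  (3,7):dx=-3,dy=-7->C; (3,8):dx=-1,dy=-5->C; (4,5):dx=-1,dy=+11->D; (4,6):dx=-10,dy=+7->D
  (4,7):dx=-11,dy=+2->D; (4,8):dx=-9,dy=+4->D; (5,6):dx=-9,dy=-4->C; (5,7):dx=-10,dy=-9->C
  (5,8):dx=-8,dy=-7->C; (6,7):dx=-1,dy=-5->C; (6,8):dx=+1,dy=-3->D; (7,8):dx=+2,dy=+2->C
Step 2: C = 14, D = 14, total pairs = 28.
Step 3: tau = (C - D)/(n(n-1)/2) = (14 - 14)/28 = 0.000000.
Step 4: Exact two-sided p-value (enumerate n! = 40320 permutations of y under H0): p = 1.000000.
Step 5: alpha = 0.1. fail to reject H0.

tau_b = 0.0000 (C=14, D=14), p = 1.000000, fail to reject H0.


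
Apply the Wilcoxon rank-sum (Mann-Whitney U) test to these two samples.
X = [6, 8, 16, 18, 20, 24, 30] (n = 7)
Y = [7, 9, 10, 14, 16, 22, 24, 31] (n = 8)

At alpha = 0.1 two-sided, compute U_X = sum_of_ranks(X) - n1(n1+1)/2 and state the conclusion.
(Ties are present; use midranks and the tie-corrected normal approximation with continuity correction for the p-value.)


Step 1: Combine and sort all 15 observations; assign midranks.
sorted (value, group): (6,X), (7,Y), (8,X), (9,Y), (10,Y), (14,Y), (16,X), (16,Y), (18,X), (20,X), (22,Y), (24,X), (24,Y), (30,X), (31,Y)
ranks: 6->1, 7->2, 8->3, 9->4, 10->5, 14->6, 16->7.5, 16->7.5, 18->9, 20->10, 22->11, 24->12.5, 24->12.5, 30->14, 31->15
Step 2: Rank sum for X: R1 = 1 + 3 + 7.5 + 9 + 10 + 12.5 + 14 = 57.
Step 3: U_X = R1 - n1(n1+1)/2 = 57 - 7*8/2 = 57 - 28 = 29.
       U_Y = n1*n2 - U_X = 56 - 29 = 27.
Step 4: Ties are present, so use the tie-corrected normal approximation (with continuity correction) for the p-value.
Step 5: p-value = 0.953775; compare to alpha = 0.1. fail to reject H0.

U_X = 29, p = 0.953775, fail to reject H0 at alpha = 0.1.


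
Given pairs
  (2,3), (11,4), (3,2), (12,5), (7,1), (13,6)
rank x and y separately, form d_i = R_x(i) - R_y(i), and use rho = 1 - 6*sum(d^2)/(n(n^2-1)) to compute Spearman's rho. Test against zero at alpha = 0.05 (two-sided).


Step 1: Rank x and y separately (midranks; no ties here).
rank(x): 2->1, 11->4, 3->2, 12->5, 7->3, 13->6
rank(y): 3->3, 4->4, 2->2, 5->5, 1->1, 6->6
Step 2: d_i = R_x(i) - R_y(i); compute d_i^2.
  (1-3)^2=4, (4-4)^2=0, (2-2)^2=0, (5-5)^2=0, (3-1)^2=4, (6-6)^2=0
sum(d^2) = 8.
Step 3: rho = 1 - 6*8 / (6*(6^2 - 1)) = 1 - 48/210 = 0.771429.
Step 4: Under H0, t = rho * sqrt((n-2)/(1-rho^2)) = 2.4247 ~ t(4).
Step 5: Two-sided p-value from the t-distribution with 4 df = 0.072397.
Step 6: alpha = 0.05. fail to reject H0.

rho = 0.7714, p = 0.072397, fail to reject H0 at alpha = 0.05.


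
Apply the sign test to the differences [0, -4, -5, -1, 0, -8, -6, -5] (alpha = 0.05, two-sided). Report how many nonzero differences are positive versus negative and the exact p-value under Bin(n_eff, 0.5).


Step 1: Discard zero differences. Original n = 8; n_eff = number of nonzero differences = 6.
Nonzero differences (with sign): -4, -5, -1, -8, -6, -5
Step 2: Count signs: positive = 0, negative = 6.
Step 3: Under H0: P(positive) = 0.5, so the number of positives S ~ Bin(6, 0.5).
Step 4: Two-sided exact p-value = sum of Bin(6,0.5) probabilities at or below the observed probability = 0.031250.
Step 5: alpha = 0.05. reject H0.

n_eff = 6, pos = 0, neg = 6, p = 0.031250, reject H0.


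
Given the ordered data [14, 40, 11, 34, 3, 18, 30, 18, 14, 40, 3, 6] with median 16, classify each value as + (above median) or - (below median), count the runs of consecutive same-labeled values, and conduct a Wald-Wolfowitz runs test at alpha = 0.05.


Step 1: Compute median = 16; label A = above, B = below.
Labels in order: BABABAAABABB  (n_A = 6, n_B = 6)
Step 2: Count runs R = 9.
Step 3: Under H0 (random ordering), E[R] = 2*n_A*n_B/(n_A+n_B) + 1 = 2*6*6/12 + 1 = 7.0000.
        Var[R] = 2*n_A*n_B*(2*n_A*n_B - n_A - n_B) / ((n_A+n_B)^2 * (n_A+n_B-1)) = 4320/1584 = 2.7273.
        SD[R] = 1.6514.
Step 4: Continuity-corrected z = (R - 0.5 - E[R]) / SD[R] = (9 - 0.5 - 7.0000) / 1.6514 = 0.9083.
Step 5: Two-sided p-value via normal approximation = 2*(1 - Phi(|z|)) = 0.363722.
Step 6: alpha = 0.05. fail to reject H0.

R = 9, z = 0.9083, p = 0.363722, fail to reject H0.


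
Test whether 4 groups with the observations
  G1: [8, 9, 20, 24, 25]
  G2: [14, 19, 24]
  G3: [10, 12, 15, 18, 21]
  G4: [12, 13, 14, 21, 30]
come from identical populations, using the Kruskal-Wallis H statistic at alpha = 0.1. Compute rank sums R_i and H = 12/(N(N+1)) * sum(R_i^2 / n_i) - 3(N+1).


Step 1: Combine all N = 18 observations and assign midranks.
sorted (value, group, rank): (8,G1,1), (9,G1,2), (10,G3,3), (12,G3,4.5), (12,G4,4.5), (13,G4,6), (14,G2,7.5), (14,G4,7.5), (15,G3,9), (18,G3,10), (19,G2,11), (20,G1,12), (21,G3,13.5), (21,G4,13.5), (24,G1,15.5), (24,G2,15.5), (25,G1,17), (30,G4,18)
Step 2: Sum ranks within each group.
R_1 = 47.5 (n_1 = 5)
R_2 = 34 (n_2 = 3)
R_3 = 40 (n_3 = 5)
R_4 = 49.5 (n_4 = 5)
Step 3: H = 12/(N(N+1)) * sum(R_i^2/n_i) - 3(N+1)
     = 12/(18*19) * (47.5^2/5 + 34^2/3 + 40^2/5 + 49.5^2/5) - 3*19
     = 0.035088 * 1646.63 - 57
     = 0.776608.
Step 4: Ties present; correction factor C = 1 - 24/(18^3 - 18) = 0.995872. Corrected H = 0.776608 / 0.995872 = 0.779827.
Step 5: Under H0, H ~ chi^2(3); p-value = 0.854286.
Step 6: alpha = 0.1. fail to reject H0.

H = 0.7798, df = 3, p = 0.854286, fail to reject H0.
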